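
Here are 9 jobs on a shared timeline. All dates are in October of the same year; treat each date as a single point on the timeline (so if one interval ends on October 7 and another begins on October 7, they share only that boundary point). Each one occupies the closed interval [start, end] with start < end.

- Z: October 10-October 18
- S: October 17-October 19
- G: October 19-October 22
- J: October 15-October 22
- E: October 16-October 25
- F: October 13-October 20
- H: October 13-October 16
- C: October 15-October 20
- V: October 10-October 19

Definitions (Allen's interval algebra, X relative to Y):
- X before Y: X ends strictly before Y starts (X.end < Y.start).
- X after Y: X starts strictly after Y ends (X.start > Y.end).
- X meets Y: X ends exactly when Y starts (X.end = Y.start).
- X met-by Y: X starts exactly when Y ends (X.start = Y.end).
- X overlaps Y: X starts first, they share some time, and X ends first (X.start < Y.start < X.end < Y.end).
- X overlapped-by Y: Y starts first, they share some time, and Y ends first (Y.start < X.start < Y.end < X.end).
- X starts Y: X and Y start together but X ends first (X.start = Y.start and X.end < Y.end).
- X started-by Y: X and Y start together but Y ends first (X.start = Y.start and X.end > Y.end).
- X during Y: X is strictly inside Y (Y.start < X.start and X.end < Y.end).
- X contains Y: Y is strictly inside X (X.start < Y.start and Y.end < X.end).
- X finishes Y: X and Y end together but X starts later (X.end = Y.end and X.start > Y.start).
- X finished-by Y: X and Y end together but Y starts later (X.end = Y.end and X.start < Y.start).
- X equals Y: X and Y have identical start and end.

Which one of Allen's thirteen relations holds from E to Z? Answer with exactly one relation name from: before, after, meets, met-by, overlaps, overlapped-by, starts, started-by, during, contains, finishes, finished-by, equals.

overlapped-by

E = [October 16, October 25]; Z = [October 10, October 18].
Compare endpoints: E.start > Z.start, E.start < Z.end, E.end > Z.start, E.end > Z.end.
That pattern is 'overlapped-by'.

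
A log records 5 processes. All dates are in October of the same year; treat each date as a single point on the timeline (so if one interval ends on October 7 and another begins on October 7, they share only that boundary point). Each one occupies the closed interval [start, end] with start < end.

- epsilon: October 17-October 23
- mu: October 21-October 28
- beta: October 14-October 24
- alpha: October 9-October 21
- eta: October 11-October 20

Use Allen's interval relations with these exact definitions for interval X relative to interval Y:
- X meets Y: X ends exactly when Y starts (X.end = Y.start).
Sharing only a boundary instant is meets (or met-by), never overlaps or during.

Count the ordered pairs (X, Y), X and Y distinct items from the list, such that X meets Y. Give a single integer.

1

Checking all 20 ordered pairs for relation 'meets'; matching pairs in alphabetical order:
(alpha, mu): alpha meets mu ✓
Count: 1.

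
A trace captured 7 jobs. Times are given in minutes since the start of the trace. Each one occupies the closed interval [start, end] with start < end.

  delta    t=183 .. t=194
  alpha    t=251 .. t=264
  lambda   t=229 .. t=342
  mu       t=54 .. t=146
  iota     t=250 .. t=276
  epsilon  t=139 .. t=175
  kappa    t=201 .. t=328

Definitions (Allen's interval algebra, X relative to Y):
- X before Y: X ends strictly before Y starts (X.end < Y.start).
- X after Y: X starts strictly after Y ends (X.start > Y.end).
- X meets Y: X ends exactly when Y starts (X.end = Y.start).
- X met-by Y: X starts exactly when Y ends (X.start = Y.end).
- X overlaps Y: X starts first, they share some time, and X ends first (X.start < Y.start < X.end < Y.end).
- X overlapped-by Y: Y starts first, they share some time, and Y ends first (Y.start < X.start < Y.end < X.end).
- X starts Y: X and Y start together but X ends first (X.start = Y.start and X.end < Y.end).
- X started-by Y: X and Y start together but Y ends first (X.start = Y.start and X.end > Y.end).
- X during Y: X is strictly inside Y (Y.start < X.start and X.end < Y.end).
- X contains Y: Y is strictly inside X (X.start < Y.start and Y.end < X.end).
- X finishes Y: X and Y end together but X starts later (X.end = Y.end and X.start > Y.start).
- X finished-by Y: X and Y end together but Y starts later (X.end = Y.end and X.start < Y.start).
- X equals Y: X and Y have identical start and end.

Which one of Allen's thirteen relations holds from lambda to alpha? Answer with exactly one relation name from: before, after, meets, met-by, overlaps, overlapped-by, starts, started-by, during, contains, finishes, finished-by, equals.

contains

lambda = [t=229, t=342]; alpha = [t=251, t=264].
Compare endpoints: lambda.start < alpha.start, lambda.start < alpha.end, lambda.end > alpha.start, lambda.end > alpha.end.
That pattern is 'contains'.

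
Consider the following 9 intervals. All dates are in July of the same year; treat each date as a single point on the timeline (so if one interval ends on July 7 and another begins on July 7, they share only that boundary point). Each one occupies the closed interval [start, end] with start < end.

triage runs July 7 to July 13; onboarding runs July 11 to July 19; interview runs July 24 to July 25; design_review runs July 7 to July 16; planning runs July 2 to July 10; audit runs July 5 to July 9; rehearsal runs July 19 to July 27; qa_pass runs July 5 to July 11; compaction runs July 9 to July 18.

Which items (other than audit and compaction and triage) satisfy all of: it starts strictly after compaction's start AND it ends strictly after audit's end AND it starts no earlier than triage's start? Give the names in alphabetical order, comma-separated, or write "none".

Conditions: its start is strictly after compaction's start (X.start > July 9) AND its end is strictly after audit's end (X.end > July 9) AND its start is no earlier than triage's start (X.start >= July 7).
design_review: start July 7 > July 9? ✗; end July 16 > July 9? ✓; start July 7 >= July 7? ✓ → no.
interview: start July 24 > July 9? ✓; end July 25 > July 9? ✓; start July 24 >= July 7? ✓ → yes.
onboarding: start July 11 > July 9? ✓; end July 19 > July 9? ✓; start July 11 >= July 7? ✓ → yes.
planning: start July 2 > July 9? ✗; end July 10 > July 9? ✓; start July 2 >= July 7? ✗ → no.
qa_pass: start July 5 > July 9? ✗; end July 11 > July 9? ✓; start July 5 >= July 7? ✗ → no.
rehearsal: start July 19 > July 9? ✓; end July 27 > July 9? ✓; start July 19 >= July 7? ✓ → yes.
Result: interview, onboarding, rehearsal.

interview, onboarding, rehearsal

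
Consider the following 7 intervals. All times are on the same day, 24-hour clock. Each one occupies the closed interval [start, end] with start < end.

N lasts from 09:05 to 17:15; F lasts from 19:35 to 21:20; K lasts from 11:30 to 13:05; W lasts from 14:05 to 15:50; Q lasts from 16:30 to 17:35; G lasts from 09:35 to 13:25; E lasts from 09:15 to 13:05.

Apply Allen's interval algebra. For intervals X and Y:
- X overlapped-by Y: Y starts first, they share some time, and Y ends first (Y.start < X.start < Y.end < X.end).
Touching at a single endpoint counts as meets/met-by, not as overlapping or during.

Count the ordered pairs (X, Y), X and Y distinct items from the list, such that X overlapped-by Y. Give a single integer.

2

Checking all 42 ordered pairs for relation 'overlapped-by'; matching pairs in alphabetical order:
(G, E): G overlapped-by E ✓
(Q, N): Q overlapped-by N ✓
Count: 2.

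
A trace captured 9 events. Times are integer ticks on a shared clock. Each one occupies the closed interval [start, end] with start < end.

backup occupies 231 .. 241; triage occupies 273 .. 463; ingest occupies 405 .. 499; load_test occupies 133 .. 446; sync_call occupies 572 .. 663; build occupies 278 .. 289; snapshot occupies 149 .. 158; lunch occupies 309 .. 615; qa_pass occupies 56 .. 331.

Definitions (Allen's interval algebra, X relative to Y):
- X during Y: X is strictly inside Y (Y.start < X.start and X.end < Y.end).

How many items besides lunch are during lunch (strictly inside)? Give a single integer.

Target lunch = [309, 615].
backup [231, 241] → before → no.
build [278, 289] → before → no.
ingest [405, 499] → during → counts.
load_test [133, 446] → overlaps → no.
qa_pass [56, 331] → overlaps → no.
snapshot [149, 158] → before → no.
sync_call [572, 663] → overlapped-by → no.
triage [273, 463] → overlaps → no.
Total: 1.

1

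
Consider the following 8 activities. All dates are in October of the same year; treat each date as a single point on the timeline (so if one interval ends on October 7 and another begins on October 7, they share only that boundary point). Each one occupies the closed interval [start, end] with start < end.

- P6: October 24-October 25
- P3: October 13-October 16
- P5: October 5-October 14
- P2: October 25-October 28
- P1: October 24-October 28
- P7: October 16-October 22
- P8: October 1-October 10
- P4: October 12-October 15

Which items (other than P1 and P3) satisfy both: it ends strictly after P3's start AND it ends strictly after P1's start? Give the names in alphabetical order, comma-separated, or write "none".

Conditions: its end is strictly after P3's start (X.end > October 13) AND its end is strictly after P1's start (X.end > October 24).
P2: end October 28 > October 13? ✓; end October 28 > October 24? ✓ → yes.
P4: end October 15 > October 13? ✓; end October 15 > October 24? ✗ → no.
P5: end October 14 > October 13? ✓; end October 14 > October 24? ✗ → no.
P6: end October 25 > October 13? ✓; end October 25 > October 24? ✓ → yes.
P7: end October 22 > October 13? ✓; end October 22 > October 24? ✗ → no.
P8: end October 10 > October 13? ✗; end October 10 > October 24? ✗ → no.
Result: P2, P6.

P2, P6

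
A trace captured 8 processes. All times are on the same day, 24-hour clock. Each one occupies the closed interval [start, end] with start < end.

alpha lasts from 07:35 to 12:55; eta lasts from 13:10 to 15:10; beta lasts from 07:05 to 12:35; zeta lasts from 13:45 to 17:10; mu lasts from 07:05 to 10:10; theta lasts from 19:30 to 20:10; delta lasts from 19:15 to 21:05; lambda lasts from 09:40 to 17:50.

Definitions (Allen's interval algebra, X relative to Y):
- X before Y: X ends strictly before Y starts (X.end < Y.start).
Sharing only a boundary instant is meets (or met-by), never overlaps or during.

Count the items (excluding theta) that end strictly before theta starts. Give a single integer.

Target theta = [19:30, 20:10].
alpha [07:35, 12:55] → before → counts.
beta [07:05, 12:35] → before → counts.
delta [19:15, 21:05] → contains → no.
eta [13:10, 15:10] → before → counts.
lambda [09:40, 17:50] → before → counts.
mu [07:05, 10:10] → before → counts.
zeta [13:45, 17:10] → before → counts.
Total: 6.

6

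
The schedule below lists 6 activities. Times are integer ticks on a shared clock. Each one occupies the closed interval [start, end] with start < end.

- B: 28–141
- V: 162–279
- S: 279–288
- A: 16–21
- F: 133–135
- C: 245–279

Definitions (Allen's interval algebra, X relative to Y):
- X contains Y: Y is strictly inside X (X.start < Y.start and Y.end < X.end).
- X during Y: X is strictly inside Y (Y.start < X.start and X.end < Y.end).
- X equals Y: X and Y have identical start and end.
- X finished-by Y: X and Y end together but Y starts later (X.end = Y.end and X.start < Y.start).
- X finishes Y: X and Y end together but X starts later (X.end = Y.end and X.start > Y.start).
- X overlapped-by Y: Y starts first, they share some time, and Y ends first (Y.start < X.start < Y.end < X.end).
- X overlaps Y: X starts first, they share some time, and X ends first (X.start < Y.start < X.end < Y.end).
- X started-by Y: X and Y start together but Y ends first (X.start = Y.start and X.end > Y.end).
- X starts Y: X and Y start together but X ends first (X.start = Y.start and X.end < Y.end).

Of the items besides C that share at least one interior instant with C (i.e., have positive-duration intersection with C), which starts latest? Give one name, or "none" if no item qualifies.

V

Target C = [245, 279].
A [16, 21] → before → excluded.
B [28, 141] → before → excluded.
F [133, 135] → before → excluded.
S [279, 288] → met-by → excluded.
V [162, 279] → finished-by → candidate.
Among candidates, latest start is 162 → V.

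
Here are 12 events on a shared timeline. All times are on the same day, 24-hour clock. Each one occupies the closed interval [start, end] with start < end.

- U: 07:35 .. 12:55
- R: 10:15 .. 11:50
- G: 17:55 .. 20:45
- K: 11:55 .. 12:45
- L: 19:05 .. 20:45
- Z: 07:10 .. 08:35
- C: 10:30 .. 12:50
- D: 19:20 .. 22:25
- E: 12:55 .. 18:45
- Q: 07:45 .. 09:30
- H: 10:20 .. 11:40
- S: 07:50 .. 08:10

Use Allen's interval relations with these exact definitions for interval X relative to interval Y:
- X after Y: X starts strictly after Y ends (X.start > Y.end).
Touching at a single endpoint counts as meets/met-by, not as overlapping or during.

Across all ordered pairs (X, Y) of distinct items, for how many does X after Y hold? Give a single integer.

47

Checking all 132 ordered pairs for relation 'after'; matching pairs in alphabetical order:
(C, Q): C after Q ✓
(C, S): C after S ✓
(C, Z): C after Z ✓
(D, C): D after C ✓
(D, E): D after E ✓
(D, H): D after H ✓
(D, K): D after K ✓
(D, Q): D after Q ✓
(D, R): D after R ✓
(D, S): D after S ✓
(D, U): D after U ✓
(D, Z): D after Z ✓
(E, C): E after C ✓
(E, H): E after H ✓
(E, K): E after K ✓
(E, Q): E after Q ✓
(E, R): E after R ✓
(E, S): E after S ✓
(E, Z): E after Z ✓
(G, C): G after C ✓
(G, H): G after H ✓
(G, K): G after K ✓
(G, Q): G after Q ✓
(G, R): G after R ✓
... plus 23 further pairs not listed.
Count: 47.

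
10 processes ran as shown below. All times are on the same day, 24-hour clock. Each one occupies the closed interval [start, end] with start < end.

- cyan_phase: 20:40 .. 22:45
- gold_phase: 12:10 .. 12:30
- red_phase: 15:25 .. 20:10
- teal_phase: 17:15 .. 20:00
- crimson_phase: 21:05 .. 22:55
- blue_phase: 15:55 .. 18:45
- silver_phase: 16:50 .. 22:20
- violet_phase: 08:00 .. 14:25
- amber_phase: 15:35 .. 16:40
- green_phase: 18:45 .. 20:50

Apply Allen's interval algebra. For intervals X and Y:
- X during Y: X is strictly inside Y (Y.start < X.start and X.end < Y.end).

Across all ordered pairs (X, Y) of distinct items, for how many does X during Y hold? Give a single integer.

Checking all 90 ordered pairs for relation 'during'; matching pairs in alphabetical order:
(amber_phase, red_phase): amber_phase during red_phase ✓
(blue_phase, red_phase): blue_phase during red_phase ✓
(gold_phase, violet_phase): gold_phase during violet_phase ✓
(green_phase, silver_phase): green_phase during silver_phase ✓
(teal_phase, red_phase): teal_phase during red_phase ✓
(teal_phase, silver_phase): teal_phase during silver_phase ✓
Count: 6.

6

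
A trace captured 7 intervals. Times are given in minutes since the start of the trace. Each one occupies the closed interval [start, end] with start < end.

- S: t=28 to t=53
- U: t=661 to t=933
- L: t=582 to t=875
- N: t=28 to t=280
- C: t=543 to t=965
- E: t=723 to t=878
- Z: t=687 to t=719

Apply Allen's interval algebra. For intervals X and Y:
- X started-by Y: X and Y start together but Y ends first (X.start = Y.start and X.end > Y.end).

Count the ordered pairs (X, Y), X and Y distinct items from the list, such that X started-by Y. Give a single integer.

1

Checking all 42 ordered pairs for relation 'started-by'; matching pairs in alphabetical order:
(N, S): N started-by S ✓
Count: 1.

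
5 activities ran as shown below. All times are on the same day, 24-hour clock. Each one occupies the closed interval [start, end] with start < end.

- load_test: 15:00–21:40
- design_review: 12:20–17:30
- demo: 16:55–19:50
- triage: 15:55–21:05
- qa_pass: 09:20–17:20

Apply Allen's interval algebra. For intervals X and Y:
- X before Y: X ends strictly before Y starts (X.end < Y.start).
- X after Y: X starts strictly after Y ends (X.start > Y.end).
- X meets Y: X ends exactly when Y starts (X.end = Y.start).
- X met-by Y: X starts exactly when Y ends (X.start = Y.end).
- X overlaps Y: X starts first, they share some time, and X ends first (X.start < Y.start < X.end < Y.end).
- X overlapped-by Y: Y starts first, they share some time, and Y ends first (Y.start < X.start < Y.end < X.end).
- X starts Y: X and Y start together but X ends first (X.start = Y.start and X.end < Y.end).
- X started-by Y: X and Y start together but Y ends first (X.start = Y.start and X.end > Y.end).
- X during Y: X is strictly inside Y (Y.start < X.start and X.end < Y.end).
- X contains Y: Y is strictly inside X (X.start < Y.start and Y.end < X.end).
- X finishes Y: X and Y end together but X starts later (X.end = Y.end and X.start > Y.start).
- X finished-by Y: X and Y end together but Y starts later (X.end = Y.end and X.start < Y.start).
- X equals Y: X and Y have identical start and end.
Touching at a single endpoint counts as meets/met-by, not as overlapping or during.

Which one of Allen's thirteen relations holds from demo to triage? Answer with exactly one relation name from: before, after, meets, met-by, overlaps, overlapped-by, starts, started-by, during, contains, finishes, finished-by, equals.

during

demo = [16:55, 19:50]; triage = [15:55, 21:05].
Compare endpoints: demo.start > triage.start, demo.start < triage.end, demo.end > triage.start, demo.end < triage.end.
That pattern is 'during'.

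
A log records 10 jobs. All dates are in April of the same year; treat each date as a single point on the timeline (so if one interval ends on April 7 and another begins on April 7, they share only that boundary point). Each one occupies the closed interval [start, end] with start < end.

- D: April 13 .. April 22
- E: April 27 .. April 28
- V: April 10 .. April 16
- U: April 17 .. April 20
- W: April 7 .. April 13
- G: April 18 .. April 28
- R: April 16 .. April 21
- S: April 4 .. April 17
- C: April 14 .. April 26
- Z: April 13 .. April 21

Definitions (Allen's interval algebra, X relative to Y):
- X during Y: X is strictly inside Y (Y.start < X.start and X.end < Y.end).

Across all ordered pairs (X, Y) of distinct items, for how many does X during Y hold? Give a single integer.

Checking all 90 ordered pairs for relation 'during'; matching pairs in alphabetical order:
(R, C): R during C ✓
(R, D): R during D ✓
(U, C): U during C ✓
(U, D): U during D ✓
(U, R): U during R ✓
(U, Z): U during Z ✓
(V, S): V during S ✓
(W, S): W during S ✓
Count: 8.

8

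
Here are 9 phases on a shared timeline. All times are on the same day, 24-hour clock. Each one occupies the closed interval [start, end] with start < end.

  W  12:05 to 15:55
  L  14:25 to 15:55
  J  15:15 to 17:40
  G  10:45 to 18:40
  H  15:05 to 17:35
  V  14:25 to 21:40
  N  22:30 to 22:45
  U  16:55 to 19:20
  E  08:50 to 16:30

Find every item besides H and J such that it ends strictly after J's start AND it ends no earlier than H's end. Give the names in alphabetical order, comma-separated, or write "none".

Conditions: its end is strictly after J's start (X.end > 15:15) AND its end is no earlier than H's end (X.end >= 17:35).
E: end 16:30 > 15:15? ✓; end 16:30 >= 17:35? ✗ → no.
G: end 18:40 > 15:15? ✓; end 18:40 >= 17:35? ✓ → yes.
L: end 15:55 > 15:15? ✓; end 15:55 >= 17:35? ✗ → no.
N: end 22:45 > 15:15? ✓; end 22:45 >= 17:35? ✓ → yes.
U: end 19:20 > 15:15? ✓; end 19:20 >= 17:35? ✓ → yes.
V: end 21:40 > 15:15? ✓; end 21:40 >= 17:35? ✓ → yes.
W: end 15:55 > 15:15? ✓; end 15:55 >= 17:35? ✗ → no.
Result: G, N, U, V.

G, N, U, V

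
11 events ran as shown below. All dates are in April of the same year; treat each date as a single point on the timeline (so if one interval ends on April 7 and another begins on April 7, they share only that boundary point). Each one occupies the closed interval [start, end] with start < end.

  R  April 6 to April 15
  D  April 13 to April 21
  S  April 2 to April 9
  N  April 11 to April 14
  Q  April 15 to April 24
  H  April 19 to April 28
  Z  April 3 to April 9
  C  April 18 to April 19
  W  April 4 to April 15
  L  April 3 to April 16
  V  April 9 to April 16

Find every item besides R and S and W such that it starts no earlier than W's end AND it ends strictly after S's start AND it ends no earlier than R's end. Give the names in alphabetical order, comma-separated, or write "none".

Conditions: its start is no earlier than W's end (X.start >= April 15) AND its end is strictly after S's start (X.end > April 2) AND its end is no earlier than R's end (X.end >= April 15).
C: start April 18 >= April 15? ✓; end April 19 > April 2? ✓; end April 19 >= April 15? ✓ → yes.
D: start April 13 >= April 15? ✗; end April 21 > April 2? ✓; end April 21 >= April 15? ✓ → no.
H: start April 19 >= April 15? ✓; end April 28 > April 2? ✓; end April 28 >= April 15? ✓ → yes.
L: start April 3 >= April 15? ✗; end April 16 > April 2? ✓; end April 16 >= April 15? ✓ → no.
N: start April 11 >= April 15? ✗; end April 14 > April 2? ✓; end April 14 >= April 15? ✗ → no.
Q: start April 15 >= April 15? ✓; end April 24 > April 2? ✓; end April 24 >= April 15? ✓ → yes.
V: start April 9 >= April 15? ✗; end April 16 > April 2? ✓; end April 16 >= April 15? ✓ → no.
Z: start April 3 >= April 15? ✗; end April 9 > April 2? ✓; end April 9 >= April 15? ✗ → no.
Result: C, H, Q.

C, H, Q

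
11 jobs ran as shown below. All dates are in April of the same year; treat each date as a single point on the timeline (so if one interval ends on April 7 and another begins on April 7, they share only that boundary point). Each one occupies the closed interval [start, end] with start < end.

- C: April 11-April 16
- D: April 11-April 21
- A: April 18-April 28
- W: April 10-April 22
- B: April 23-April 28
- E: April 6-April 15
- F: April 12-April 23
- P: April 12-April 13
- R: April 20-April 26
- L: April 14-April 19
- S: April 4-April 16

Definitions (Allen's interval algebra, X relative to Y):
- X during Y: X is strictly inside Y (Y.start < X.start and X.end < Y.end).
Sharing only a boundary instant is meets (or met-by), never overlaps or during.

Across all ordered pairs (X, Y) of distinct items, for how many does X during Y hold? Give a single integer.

Checking all 110 ordered pairs for relation 'during'; matching pairs in alphabetical order:
(C, W): C during W ✓
(D, W): D during W ✓
(E, S): E during S ✓
(L, D): L during D ✓
(L, F): L during F ✓
(L, W): L during W ✓
(P, C): P during C ✓
(P, D): P during D ✓
(P, E): P during E ✓
(P, S): P during S ✓
(P, W): P during W ✓
(R, A): R during A ✓
Count: 12.

12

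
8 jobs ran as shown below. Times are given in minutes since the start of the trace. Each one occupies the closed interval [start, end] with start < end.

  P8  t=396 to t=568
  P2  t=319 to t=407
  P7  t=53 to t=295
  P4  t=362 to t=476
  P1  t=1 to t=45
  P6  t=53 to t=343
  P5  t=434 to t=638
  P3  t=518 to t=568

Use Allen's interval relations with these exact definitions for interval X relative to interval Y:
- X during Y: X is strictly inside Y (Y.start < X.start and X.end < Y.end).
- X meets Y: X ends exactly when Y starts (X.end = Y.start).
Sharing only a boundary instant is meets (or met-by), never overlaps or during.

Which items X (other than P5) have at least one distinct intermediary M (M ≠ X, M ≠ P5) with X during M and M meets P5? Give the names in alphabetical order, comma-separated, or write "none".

none

Target P5 = [t=434, t=638].
Intermediaries M with M meets P5: none.
Union: none.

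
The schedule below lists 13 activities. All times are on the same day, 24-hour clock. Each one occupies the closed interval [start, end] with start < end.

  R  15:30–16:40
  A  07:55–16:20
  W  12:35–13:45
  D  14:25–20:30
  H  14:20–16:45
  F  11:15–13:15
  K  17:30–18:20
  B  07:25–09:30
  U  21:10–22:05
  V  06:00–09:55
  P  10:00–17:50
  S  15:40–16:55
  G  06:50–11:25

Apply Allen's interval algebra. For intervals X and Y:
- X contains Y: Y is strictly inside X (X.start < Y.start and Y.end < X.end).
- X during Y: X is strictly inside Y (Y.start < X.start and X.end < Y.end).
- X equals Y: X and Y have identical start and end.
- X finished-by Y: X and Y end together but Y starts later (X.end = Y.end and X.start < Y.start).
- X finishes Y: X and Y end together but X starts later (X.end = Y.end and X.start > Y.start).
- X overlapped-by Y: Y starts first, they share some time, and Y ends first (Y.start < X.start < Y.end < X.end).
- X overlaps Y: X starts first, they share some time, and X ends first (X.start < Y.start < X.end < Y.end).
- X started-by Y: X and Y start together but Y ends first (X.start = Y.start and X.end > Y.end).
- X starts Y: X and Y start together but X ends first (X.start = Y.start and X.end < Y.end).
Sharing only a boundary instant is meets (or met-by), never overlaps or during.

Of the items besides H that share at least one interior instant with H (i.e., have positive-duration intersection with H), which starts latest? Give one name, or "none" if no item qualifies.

Target H = [14:20, 16:45].
A [07:55, 16:20] → overlaps → candidate.
B [07:25, 09:30] → before → excluded.
D [14:25, 20:30] → overlapped-by → candidate.
F [11:15, 13:15] → before → excluded.
G [06:50, 11:25] → before → excluded.
K [17:30, 18:20] → after → excluded.
P [10:00, 17:50] → contains → candidate.
R [15:30, 16:40] → during → candidate.
S [15:40, 16:55] → overlapped-by → candidate.
U [21:10, 22:05] → after → excluded.
V [06:00, 09:55] → before → excluded.
W [12:35, 13:45] → before → excluded.
Among candidates, latest start is 15:40 → S.

S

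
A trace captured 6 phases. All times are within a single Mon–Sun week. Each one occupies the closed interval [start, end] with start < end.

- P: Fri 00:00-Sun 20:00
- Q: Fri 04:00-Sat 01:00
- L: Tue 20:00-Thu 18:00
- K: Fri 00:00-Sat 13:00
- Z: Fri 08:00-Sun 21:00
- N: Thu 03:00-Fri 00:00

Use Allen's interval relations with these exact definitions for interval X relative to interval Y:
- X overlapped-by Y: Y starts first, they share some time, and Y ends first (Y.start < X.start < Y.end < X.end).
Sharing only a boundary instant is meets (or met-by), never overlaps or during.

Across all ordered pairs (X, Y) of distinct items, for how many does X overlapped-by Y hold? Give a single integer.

4

Checking all 30 ordered pairs for relation 'overlapped-by'; matching pairs in alphabetical order:
(N, L): N overlapped-by L ✓
(Z, K): Z overlapped-by K ✓
(Z, P): Z overlapped-by P ✓
(Z, Q): Z overlapped-by Q ✓
Count: 4.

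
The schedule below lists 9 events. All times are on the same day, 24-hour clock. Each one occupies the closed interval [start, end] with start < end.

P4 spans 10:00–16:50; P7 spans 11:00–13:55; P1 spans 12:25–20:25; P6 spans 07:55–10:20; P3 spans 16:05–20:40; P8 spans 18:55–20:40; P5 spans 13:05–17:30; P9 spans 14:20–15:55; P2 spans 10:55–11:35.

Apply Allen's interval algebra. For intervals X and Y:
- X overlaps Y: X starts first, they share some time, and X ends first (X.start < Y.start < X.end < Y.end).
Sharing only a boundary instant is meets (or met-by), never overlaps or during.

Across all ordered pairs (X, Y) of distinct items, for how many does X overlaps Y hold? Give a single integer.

10

Checking all 72 ordered pairs for relation 'overlaps'; matching pairs in alphabetical order:
(P1, P3): P1 overlaps P3 ✓
(P1, P8): P1 overlaps P8 ✓
(P2, P7): P2 overlaps P7 ✓
(P4, P1): P4 overlaps P1 ✓
(P4, P3): P4 overlaps P3 ✓
(P4, P5): P4 overlaps P5 ✓
(P5, P3): P5 overlaps P3 ✓
(P6, P4): P6 overlaps P4 ✓
(P7, P1): P7 overlaps P1 ✓
(P7, P5): P7 overlaps P5 ✓
Count: 10.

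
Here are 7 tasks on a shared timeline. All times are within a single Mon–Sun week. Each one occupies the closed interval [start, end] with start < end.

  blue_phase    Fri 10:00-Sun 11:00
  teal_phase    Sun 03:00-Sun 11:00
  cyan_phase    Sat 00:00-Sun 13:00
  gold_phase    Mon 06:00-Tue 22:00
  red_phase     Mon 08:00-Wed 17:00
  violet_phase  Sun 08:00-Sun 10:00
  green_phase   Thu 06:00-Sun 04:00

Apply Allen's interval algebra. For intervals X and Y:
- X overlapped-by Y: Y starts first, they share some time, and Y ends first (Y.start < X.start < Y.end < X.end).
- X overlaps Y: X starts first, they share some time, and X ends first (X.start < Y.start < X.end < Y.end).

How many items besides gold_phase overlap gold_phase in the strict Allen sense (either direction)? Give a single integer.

Target gold_phase = [Mon 06:00, Tue 22:00].
blue_phase [Fri 10:00, Sun 11:00] → after → no.
cyan_phase [Sat 00:00, Sun 13:00] → after → no.
green_phase [Thu 06:00, Sun 04:00] → after → no.
red_phase [Mon 08:00, Wed 17:00] → overlapped-by → counts.
teal_phase [Sun 03:00, Sun 11:00] → after → no.
violet_phase [Sun 08:00, Sun 10:00] → after → no.
Total: 1.

1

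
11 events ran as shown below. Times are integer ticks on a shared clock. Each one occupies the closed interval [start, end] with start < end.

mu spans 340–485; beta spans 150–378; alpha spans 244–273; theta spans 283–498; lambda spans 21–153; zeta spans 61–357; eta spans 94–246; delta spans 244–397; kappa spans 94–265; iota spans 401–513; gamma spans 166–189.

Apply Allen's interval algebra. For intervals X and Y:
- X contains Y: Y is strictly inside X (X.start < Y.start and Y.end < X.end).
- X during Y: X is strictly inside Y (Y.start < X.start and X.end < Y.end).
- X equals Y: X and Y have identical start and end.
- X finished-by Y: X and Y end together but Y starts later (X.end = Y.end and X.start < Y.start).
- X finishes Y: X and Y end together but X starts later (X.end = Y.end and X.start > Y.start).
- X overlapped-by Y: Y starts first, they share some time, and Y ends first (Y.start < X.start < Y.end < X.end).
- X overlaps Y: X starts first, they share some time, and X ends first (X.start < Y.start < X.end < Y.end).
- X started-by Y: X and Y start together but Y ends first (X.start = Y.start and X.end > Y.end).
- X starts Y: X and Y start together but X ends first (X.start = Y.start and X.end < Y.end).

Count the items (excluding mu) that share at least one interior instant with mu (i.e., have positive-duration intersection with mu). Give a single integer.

Target mu = [340, 485].
alpha [244, 273] → before → no.
beta [150, 378] → overlaps → counts.
delta [244, 397] → overlaps → counts.
eta [94, 246] → before → no.
gamma [166, 189] → before → no.
iota [401, 513] → overlapped-by → counts.
kappa [94, 265] → before → no.
lambda [21, 153] → before → no.
theta [283, 498] → contains → counts.
zeta [61, 357] → overlaps → counts.
Total: 5.

5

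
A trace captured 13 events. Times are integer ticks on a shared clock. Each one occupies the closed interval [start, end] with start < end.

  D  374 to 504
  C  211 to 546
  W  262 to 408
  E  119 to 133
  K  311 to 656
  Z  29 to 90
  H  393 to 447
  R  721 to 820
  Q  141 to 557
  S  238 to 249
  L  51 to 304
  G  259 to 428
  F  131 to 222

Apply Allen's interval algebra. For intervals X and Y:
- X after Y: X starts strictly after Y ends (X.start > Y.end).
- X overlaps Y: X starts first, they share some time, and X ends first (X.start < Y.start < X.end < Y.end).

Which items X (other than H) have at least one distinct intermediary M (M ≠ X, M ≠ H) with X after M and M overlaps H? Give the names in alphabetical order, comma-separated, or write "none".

Target H = [393, 447].
Intermediaries M with M overlaps H: G, W.
Via G — items with X after G: R.
Via W — items with X after W: R.
Union: R.

R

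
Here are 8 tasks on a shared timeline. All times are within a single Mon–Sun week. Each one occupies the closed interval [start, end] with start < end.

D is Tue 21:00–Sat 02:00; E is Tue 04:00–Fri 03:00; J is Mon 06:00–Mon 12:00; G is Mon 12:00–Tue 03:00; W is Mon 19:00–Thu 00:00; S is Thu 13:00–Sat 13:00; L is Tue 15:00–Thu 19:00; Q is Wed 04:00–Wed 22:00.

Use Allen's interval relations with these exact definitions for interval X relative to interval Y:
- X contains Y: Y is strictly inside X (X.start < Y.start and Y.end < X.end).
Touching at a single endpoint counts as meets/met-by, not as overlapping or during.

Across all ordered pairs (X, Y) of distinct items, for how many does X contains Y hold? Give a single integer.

Checking all 56 ordered pairs for relation 'contains'; matching pairs in alphabetical order:
(D, Q): D contains Q ✓
(E, L): E contains L ✓
(E, Q): E contains Q ✓
(L, Q): L contains Q ✓
(W, Q): W contains Q ✓
Count: 5.

5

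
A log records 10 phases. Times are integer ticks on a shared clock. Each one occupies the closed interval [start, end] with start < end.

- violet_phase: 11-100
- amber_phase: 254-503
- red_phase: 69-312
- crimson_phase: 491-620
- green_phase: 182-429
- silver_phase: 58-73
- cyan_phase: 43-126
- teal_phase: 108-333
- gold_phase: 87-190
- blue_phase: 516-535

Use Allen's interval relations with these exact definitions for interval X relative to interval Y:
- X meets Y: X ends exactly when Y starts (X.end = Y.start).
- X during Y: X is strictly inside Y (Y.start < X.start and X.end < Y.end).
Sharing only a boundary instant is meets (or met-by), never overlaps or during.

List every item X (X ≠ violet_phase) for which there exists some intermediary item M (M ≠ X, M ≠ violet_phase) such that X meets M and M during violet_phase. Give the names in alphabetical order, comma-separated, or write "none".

none

Target violet_phase = [11, 100].
Intermediaries M with M during violet_phase: silver_phase.
Via silver_phase — items with X meets silver_phase: none.
Union: none.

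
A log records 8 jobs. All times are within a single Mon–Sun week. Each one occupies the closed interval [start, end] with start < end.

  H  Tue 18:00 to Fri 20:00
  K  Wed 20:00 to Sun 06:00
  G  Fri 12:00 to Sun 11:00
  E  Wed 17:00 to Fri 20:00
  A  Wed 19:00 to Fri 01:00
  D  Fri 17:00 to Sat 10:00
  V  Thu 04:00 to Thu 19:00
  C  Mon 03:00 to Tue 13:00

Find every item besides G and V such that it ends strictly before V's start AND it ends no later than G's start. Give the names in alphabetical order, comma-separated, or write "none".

C

Conditions: its end is strictly before V's start (X.end < Thu 04:00) AND its end is no later than G's start (X.end <= Fri 12:00).
A: end Fri 01:00 < Thu 04:00? ✗; end Fri 01:00 <= Fri 12:00? ✓ → no.
C: end Tue 13:00 < Thu 04:00? ✓; end Tue 13:00 <= Fri 12:00? ✓ → yes.
D: end Sat 10:00 < Thu 04:00? ✗; end Sat 10:00 <= Fri 12:00? ✗ → no.
E: end Fri 20:00 < Thu 04:00? ✗; end Fri 20:00 <= Fri 12:00? ✗ → no.
H: end Fri 20:00 < Thu 04:00? ✗; end Fri 20:00 <= Fri 12:00? ✗ → no.
K: end Sun 06:00 < Thu 04:00? ✗; end Sun 06:00 <= Fri 12:00? ✗ → no.
Result: C.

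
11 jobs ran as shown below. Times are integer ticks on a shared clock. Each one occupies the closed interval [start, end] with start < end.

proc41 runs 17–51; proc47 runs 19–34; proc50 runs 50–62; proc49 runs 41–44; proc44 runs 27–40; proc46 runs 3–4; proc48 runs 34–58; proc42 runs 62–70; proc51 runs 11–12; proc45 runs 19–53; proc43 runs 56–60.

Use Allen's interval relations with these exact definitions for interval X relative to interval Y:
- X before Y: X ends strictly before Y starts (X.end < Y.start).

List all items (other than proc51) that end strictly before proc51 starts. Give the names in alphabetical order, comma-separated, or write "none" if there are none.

Target proc51 = [11, 12].
proc41 [17, 51] → after → no.
proc42 [62, 70] → after → no.
proc43 [56, 60] → after → no.
proc44 [27, 40] → after → no.
proc45 [19, 53] → after → no.
proc46 [3, 4] → before → yes.
proc47 [19, 34] → after → no.
proc48 [34, 58] → after → no.
proc49 [41, 44] → after → no.
proc50 [50, 62] → after → no.
Result: proc46.

proc46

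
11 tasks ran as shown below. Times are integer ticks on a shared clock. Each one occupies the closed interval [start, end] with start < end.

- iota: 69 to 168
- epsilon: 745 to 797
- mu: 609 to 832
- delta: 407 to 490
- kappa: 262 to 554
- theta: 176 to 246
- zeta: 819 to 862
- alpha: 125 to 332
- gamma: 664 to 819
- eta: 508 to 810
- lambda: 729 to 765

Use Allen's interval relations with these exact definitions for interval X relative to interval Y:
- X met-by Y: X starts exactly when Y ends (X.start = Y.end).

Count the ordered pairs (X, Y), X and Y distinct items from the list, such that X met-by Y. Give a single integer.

Checking all 110 ordered pairs for relation 'met-by'; matching pairs in alphabetical order:
(zeta, gamma): zeta met-by gamma ✓
Count: 1.

1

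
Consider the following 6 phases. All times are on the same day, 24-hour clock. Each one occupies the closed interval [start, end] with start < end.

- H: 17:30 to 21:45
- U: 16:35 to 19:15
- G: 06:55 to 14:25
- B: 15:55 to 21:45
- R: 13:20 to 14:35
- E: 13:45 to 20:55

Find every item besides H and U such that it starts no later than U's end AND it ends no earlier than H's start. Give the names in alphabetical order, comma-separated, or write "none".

B, E

Conditions: its start is no later than U's end (X.start <= 19:15) AND its end is no earlier than H's start (X.end >= 17:30).
B: start 15:55 <= 19:15? ✓; end 21:45 >= 17:30? ✓ → yes.
E: start 13:45 <= 19:15? ✓; end 20:55 >= 17:30? ✓ → yes.
G: start 06:55 <= 19:15? ✓; end 14:25 >= 17:30? ✗ → no.
R: start 13:20 <= 19:15? ✓; end 14:35 >= 17:30? ✗ → no.
Result: B, E.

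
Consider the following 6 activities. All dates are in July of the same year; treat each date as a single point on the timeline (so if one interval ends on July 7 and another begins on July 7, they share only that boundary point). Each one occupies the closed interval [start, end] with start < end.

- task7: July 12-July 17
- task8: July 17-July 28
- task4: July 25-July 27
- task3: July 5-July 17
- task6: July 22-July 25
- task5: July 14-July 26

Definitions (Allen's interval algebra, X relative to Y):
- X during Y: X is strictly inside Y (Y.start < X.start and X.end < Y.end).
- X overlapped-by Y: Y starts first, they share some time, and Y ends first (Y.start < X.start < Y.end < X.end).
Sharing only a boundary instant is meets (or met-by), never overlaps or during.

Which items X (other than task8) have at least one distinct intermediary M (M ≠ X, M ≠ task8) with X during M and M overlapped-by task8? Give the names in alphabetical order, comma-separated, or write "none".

Target task8 = [July 17, July 28].
Intermediaries M with M overlapped-by task8: none.
Union: none.

none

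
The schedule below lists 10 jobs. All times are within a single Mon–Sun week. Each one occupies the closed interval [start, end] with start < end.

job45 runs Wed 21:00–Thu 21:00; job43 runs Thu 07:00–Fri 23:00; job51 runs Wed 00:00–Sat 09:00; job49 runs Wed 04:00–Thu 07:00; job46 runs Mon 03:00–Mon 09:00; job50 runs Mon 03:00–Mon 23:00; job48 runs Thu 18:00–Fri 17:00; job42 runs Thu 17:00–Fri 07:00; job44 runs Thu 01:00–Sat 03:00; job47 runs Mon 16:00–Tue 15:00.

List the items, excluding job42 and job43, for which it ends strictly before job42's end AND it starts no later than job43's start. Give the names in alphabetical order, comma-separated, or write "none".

Conditions: its end is strictly before job42's end (X.end < Fri 07:00) AND its start is no later than job43's start (X.start <= Thu 07:00).
job44: end Sat 03:00 < Fri 07:00? ✗; start Thu 01:00 <= Thu 07:00? ✓ → no.
job45: end Thu 21:00 < Fri 07:00? ✓; start Wed 21:00 <= Thu 07:00? ✓ → yes.
job46: end Mon 09:00 < Fri 07:00? ✓; start Mon 03:00 <= Thu 07:00? ✓ → yes.
job47: end Tue 15:00 < Fri 07:00? ✓; start Mon 16:00 <= Thu 07:00? ✓ → yes.
job48: end Fri 17:00 < Fri 07:00? ✗; start Thu 18:00 <= Thu 07:00? ✗ → no.
job49: end Thu 07:00 < Fri 07:00? ✓; start Wed 04:00 <= Thu 07:00? ✓ → yes.
job50: end Mon 23:00 < Fri 07:00? ✓; start Mon 03:00 <= Thu 07:00? ✓ → yes.
job51: end Sat 09:00 < Fri 07:00? ✗; start Wed 00:00 <= Thu 07:00? ✓ → no.
Result: job45, job46, job47, job49, job50.

job45, job46, job47, job49, job50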